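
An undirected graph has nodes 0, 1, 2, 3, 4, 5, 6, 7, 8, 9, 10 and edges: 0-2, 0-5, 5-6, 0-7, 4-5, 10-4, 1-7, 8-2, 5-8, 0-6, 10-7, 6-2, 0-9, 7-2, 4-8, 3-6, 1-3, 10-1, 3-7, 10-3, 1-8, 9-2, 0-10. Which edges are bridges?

The edges on the cycle 0-10-4-5-6-0 are not bridges since each lies on that cycle.
Every edge lies on some cycle, so there are no bridges.

none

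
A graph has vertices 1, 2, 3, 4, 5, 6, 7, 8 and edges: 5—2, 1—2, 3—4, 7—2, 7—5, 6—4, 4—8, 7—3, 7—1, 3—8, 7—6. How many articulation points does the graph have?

Removing 7 increases the component count from 1 to 2, so 7 is a cut vertex.
By contrast removing 1 leaves 1 component; it is not a cut vertex. No other vertex is a cut vertex either.

1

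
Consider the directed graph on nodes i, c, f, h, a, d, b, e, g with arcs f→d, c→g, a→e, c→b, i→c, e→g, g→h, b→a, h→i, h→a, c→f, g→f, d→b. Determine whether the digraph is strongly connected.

From e we can reach every vertex (a, b, c, d, e, f, g, h, i), and every vertex can reach e (a, b, c, d, e, f, g, h, i). So the whole graph is one strongly connected component.

Yes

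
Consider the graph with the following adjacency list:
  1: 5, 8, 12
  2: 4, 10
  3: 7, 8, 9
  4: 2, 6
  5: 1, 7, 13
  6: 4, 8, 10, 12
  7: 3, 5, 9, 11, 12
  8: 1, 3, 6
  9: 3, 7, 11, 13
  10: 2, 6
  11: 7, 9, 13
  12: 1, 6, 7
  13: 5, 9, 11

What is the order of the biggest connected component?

13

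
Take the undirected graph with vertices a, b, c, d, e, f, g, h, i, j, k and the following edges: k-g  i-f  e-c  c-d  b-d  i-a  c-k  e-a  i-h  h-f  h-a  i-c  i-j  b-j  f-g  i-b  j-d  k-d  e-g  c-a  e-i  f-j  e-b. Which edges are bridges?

The edges on the cycle i-h-f-j-i are not bridges since each lies on that cycle.
Every edge lies on some cycle, so there are no bridges.

none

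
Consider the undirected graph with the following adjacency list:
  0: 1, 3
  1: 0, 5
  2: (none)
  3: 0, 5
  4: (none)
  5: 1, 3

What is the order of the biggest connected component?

4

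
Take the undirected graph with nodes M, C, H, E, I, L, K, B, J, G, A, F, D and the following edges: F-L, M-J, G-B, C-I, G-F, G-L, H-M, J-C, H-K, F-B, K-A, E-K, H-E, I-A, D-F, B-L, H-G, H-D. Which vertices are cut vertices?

H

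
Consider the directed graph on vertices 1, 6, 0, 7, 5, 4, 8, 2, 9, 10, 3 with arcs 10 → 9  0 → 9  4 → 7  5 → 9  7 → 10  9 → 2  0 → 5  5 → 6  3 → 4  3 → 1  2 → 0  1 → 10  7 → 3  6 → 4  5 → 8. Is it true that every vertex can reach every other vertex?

No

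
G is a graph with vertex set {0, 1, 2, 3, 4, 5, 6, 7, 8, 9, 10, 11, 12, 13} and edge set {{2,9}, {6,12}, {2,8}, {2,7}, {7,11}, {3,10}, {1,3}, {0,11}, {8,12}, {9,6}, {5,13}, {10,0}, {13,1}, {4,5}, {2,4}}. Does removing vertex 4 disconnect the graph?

Deleting 4 leaves 1 component (was 1) (its neighbors 2, 5 remain connected to each other), so 4 is not a cut vertex.

No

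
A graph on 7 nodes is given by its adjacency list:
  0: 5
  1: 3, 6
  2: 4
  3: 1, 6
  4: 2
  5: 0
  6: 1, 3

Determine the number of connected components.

Starting from 2 we can reach 2, 4. That is one component of size 2.
Starting from 0 we can reach 0, 5. That is one component of size 2.
Starting from 1 we can reach 1, 3, 6. That is one component of size 3.
Total: 3 components.

3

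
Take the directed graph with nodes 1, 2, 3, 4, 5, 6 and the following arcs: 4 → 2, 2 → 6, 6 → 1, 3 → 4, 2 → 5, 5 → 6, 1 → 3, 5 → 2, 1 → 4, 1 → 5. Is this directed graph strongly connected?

Yes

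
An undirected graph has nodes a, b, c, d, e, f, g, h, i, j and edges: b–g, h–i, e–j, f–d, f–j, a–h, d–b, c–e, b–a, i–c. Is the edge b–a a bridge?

No

After removing b–a, the path b-d-f-j-e-c-i-h-a still connects them, so the edge is not a bridge.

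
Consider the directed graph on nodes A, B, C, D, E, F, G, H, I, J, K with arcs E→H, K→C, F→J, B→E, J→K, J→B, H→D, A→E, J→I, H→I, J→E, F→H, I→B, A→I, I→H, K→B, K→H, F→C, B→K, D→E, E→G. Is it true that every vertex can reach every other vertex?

There is no directed path from G to I, so the graph is not strongly connected.

No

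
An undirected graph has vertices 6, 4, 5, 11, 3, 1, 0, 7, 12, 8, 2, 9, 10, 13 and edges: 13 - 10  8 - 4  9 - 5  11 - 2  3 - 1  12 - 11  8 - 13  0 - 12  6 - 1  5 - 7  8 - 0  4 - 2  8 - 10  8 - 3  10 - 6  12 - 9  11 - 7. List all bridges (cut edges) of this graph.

none

The edges on the cycle 8-13-10-8 are not bridges since each lies on that cycle.
Every edge lies on some cycle, so there are no bridges.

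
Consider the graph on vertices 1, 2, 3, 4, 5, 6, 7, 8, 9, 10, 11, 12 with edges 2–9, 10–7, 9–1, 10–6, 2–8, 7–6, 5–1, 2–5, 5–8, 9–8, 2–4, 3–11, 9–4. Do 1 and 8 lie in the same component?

Yes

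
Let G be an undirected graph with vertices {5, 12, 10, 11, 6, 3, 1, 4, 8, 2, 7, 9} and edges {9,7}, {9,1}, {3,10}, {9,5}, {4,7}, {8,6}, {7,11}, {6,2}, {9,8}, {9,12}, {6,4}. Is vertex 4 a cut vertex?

No

Deleting 4 leaves 2 components (was 2), so 4 is not a cut vertex.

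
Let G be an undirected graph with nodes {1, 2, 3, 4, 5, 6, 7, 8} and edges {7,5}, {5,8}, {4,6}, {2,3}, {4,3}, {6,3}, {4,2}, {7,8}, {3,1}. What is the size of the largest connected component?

Starting from 5 we can reach 5, 7, 8. That is one component of size 3.
Starting from 1 we can reach 1, 2, 3, 4, 6. That is one component of size 5.
The largest has 5 vertices.

5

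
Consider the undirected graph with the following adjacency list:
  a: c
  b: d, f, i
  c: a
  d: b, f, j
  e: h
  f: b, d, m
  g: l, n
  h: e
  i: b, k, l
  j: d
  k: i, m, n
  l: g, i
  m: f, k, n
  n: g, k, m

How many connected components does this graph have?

Starting from a we can reach a, c. That is one component of size 2.
Starting from e we can reach e, h. That is one component of size 2.
Starting from b we can reach b, d, f, g, i, j, k, l, m, n. That is one component of size 10.
Total: 3 components.

3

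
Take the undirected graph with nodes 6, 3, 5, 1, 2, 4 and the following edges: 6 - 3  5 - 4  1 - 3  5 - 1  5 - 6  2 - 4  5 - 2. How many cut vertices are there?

Removing 5 increases the component count from 1 to 2, so 5 is a cut vertex.
By contrast removing 3 leaves 1 component; it is not a cut vertex. No other vertex is a cut vertex either.

1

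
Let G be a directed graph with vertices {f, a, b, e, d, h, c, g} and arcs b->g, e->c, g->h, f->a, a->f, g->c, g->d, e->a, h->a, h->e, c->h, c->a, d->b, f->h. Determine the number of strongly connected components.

2

{a, c, e, f, h} are all mutually reachable — one SCC of size 5.
{b, d, g} are all mutually reachable — one SCC of size 3.
That gives 2 strongly connected components.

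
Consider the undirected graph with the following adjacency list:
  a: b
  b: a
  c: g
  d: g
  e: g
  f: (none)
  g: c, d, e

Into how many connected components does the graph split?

f is isolated — a component by itself.
Starting from a we can reach a, b. That is one component of size 2.
Starting from c we can reach c, d, e, g. That is one component of size 4.
Total: 3 components.

3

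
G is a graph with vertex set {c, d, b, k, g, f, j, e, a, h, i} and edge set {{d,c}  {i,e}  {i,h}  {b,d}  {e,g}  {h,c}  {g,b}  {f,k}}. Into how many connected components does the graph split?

a is isolated — a component by itself.
j is isolated — a component by itself.
Starting from f we can reach f, k. That is one component of size 2.
Starting from b we can reach b, c, d, e, g, h, i. That is one component of size 7.
Total: 4 components.

4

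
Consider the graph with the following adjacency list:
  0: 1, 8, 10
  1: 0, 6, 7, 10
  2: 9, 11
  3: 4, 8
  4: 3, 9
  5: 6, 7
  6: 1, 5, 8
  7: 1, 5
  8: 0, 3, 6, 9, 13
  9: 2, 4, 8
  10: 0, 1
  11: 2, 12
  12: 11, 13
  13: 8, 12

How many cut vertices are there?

Removing 8 increases the component count from 1 to 2, so 8 is a cut vertex.
By contrast removing 1 leaves 1 component; it is not a cut vertex. No other vertex is a cut vertex either.

1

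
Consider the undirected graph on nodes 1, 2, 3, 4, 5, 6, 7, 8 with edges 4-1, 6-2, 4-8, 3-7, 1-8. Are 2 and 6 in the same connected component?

Yes

From 2 we can reach 2, 6, which includes 6.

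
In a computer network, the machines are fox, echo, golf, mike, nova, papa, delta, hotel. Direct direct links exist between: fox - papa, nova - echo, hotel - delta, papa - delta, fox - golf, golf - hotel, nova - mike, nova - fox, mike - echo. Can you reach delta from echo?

Yes

From echo we can reach fox, echo, golf, mike, nova, papa, delta, hotel, which includes delta.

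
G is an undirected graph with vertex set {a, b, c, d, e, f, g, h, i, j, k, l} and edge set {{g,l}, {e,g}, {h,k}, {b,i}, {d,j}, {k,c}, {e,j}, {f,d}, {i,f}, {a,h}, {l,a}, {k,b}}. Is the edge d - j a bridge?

After removing d - j, the path d-f-i-b-k-h-a-l-g-e-j still connects them, so the edge is not a bridge.

No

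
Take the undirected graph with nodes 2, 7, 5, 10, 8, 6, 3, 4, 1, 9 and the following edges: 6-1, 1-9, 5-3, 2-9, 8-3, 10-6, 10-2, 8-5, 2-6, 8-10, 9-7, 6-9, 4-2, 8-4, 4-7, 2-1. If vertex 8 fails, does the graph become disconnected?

Deleting 8 raises the number of components from 1 to 2, so 8 is a cut vertex.

Yes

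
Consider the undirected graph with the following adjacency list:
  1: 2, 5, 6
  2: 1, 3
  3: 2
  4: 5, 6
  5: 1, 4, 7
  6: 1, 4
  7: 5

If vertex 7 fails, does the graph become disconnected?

No

Deleting 7 leaves 1 component (was 1), so 7 is not a cut vertex.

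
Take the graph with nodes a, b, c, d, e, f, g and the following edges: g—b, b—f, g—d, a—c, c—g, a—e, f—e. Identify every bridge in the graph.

The edges on the cycle a-c-g-b-f-e-a are not bridges since each lies on that cycle.
But removing g—d disconnects g from d — this is a bridge.

d-g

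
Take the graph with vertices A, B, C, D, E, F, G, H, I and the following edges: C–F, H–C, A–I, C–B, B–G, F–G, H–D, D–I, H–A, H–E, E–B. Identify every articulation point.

Removing H increases the component count from 1 to 2, so H is a cut vertex.
By contrast removing F leaves 1 component; it is not a cut vertex. No other vertex is a cut vertex either.

H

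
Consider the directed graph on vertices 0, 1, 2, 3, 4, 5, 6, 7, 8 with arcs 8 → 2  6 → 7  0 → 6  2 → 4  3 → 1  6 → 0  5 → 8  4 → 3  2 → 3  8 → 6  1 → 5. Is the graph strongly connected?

No

There is no directed path from 7 to 3, so the graph is not strongly connected.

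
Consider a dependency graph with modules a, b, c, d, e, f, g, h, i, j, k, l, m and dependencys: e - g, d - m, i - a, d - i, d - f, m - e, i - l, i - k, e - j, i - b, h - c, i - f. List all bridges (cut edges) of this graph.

The edges on the cycle d-i-f-d are not bridges since each lies on that cycle.
But removing l - i disconnects l from i; removing k - i disconnects k from i; removing d - m disconnects d from m; removing h - c disconnects h from c — these are bridges.
In total 9 edges are bridges.

a-i, b-i, c-h, d-m, e-g, e-j, e-m, i-k, i-l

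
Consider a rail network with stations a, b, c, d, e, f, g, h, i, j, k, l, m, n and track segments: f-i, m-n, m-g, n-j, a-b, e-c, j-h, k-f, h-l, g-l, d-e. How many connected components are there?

Starting from a we can reach a, b. That is one component of size 2.
Starting from f we can reach f, i, k. That is one component of size 3.
Starting from c we can reach c, d, e. That is one component of size 3.
Starting from g we can reach g, h, j, l, m, n. That is one component of size 6.
Total: 4 components.

4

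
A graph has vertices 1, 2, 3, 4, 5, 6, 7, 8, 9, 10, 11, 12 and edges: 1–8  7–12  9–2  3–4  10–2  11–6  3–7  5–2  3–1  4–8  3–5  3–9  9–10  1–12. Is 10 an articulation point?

No

Deleting 10 leaves 2 components (was 2), so 10 is not a cut vertex.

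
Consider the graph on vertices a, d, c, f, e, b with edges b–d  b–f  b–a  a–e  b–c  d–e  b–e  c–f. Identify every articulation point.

Removing b increases the component count from 1 to 2, so b is a cut vertex.
By contrast removing f leaves 1 component; it is not a cut vertex. No other vertex is a cut vertex either.

b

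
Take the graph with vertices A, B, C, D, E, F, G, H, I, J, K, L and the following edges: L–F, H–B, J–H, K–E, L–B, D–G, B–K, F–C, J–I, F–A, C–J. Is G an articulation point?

Deleting G leaves 2 components (was 2), so G is not a cut vertex.

No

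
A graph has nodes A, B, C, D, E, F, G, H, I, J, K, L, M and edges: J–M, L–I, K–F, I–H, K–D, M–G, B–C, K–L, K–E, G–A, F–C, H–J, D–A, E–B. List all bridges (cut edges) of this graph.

none

The edges on the cycle K-E-B-C-F-K are not bridges since each lies on that cycle.
Every edge lies on some cycle, so there are no bridges.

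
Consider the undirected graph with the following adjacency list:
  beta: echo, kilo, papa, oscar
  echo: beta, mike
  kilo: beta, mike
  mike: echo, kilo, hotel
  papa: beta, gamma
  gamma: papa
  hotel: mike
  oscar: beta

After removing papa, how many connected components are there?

2

With papa gone, the remaining components are: {gamma}; {beta, echo, kilo, mike, hotel, oscar}.
That is 2 components.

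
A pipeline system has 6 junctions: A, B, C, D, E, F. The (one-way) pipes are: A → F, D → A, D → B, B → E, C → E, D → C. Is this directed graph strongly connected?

No

There is no directed path from F to C, so the graph is not strongly connected.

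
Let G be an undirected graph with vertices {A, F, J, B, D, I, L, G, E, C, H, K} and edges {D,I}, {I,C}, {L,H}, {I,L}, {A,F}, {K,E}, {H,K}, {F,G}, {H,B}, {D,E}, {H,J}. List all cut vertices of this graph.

F, H, I

Removing F increases the component count from 2 to 3, so F is a cut vertex.
Removing H increases the component count from 2 to 4, so H is a cut vertex.
Removing I increases the component count from 2 to 3, so I is a cut vertex.
By contrast removing C leaves 2 components; it is not a cut vertex. No other vertex is a cut vertex either.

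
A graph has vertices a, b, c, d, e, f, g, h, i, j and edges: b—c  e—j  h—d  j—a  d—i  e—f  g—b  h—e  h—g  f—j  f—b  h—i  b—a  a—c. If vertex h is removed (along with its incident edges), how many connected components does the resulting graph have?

With h gone, the remaining components are: {d, i}; {a, b, c, e, f, g, j}.
That is 2 components.

2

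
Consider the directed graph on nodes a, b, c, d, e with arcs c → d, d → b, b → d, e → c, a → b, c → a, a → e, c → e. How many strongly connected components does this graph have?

2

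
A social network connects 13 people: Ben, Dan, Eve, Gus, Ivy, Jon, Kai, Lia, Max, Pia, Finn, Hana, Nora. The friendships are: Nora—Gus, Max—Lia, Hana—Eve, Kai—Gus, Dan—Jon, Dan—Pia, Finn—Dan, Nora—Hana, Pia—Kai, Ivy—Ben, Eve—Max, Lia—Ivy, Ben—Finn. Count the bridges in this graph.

1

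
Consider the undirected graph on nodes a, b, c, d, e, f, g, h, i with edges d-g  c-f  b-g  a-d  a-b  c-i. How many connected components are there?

e is isolated — a component by itself.
h is isolated — a component by itself.
Starting from c we can reach c, f, i. That is one component of size 3.
Starting from a we can reach a, b, d, g. That is one component of size 4.
Total: 4 components.

4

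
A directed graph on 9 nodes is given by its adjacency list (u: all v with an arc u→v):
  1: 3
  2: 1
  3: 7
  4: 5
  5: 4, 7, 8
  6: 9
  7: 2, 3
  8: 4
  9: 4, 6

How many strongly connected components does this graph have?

3

{1, 2, 3, 7} are all mutually reachable — one SCC of size 4.
{4, 5, 8} are all mutually reachable — one SCC of size 3.
{6, 9} are all mutually reachable — one SCC of size 2.
That gives 3 strongly connected components.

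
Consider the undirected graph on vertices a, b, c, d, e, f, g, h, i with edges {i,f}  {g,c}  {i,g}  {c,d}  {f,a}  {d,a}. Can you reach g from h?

The component containing h is {h}, and g is not in it.

No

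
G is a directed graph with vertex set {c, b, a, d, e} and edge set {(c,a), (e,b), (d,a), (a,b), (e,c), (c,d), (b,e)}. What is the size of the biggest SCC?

5

{a, b, c, d, e} are all mutually reachable — one SCC of size 5.
The largest has 5 vertices.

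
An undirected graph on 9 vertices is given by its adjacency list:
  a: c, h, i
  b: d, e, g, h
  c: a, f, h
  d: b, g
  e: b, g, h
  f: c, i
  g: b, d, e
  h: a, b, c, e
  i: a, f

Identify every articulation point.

h

Removing h increases the component count from 1 to 2, so h is a cut vertex.
By contrast removing i leaves 1 component; it is not a cut vertex. No other vertex is a cut vertex either.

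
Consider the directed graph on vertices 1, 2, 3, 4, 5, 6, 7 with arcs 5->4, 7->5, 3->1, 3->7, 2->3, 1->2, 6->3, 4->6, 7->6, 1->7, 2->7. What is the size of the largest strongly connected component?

{1, 2, 3, 4, 5, 6, 7} are all mutually reachable — one SCC of size 7.
The largest has 7 vertices.

7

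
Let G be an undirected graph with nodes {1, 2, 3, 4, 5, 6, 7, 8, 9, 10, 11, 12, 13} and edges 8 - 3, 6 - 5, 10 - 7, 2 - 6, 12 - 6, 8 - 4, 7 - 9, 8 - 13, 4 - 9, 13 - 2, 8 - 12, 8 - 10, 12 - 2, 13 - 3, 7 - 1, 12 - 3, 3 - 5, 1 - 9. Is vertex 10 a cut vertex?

No

Deleting 10 leaves 2 components (was 2), so 10 is not a cut vertex.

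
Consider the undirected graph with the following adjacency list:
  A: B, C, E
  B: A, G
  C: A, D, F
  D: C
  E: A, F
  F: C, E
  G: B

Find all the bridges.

The edges on the cycle A-C-F-E-A are not bridges since each lies on that cycle.
But removing B-A disconnects B from A; removing D-C disconnects D from C; removing B-G disconnects B from G — these are bridges.

A-B, B-G, C-D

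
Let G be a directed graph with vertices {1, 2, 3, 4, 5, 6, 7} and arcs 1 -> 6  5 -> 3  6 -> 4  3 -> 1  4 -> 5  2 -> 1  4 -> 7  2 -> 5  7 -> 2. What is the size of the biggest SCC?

7

{1, 2, 3, 4, 5, 6, 7} are all mutually reachable — one SCC of size 7.
The largest has 7 vertices.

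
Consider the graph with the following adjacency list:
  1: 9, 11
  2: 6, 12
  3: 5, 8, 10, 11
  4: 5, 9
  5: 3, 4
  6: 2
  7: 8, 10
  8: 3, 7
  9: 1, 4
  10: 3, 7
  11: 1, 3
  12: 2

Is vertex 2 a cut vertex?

Yes

Deleting 2 raises the number of components from 2 to 3, so 2 is a cut vertex.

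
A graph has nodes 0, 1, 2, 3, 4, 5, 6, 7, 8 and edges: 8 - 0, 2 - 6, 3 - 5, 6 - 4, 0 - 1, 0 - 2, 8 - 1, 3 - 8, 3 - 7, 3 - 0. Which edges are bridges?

0-2, 2-6, 3-5, 3-7, 4-6

The edges on the cycle 8-0-1-8 are not bridges since each lies on that cycle.
But removing 4 - 6 disconnects 4 from 6; removing 3 - 7 disconnects 3 from 7; removing 0 - 2 disconnects 0 from 2; removing 6 - 2 disconnects 6 from 2 — these are bridges.
In total 5 edges are bridges.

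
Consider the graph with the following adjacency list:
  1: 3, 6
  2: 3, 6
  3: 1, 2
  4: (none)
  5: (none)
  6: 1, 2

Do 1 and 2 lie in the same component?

From 1 we can reach 1, 2, 3, 6, which includes 2.

Yes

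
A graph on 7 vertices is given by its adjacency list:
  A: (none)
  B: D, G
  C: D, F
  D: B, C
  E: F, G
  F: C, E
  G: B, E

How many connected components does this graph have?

A is isolated — a component by itself.
Starting from B we can reach B, C, D, E, F, G. That is one component of size 6.
Total: 2 components.

2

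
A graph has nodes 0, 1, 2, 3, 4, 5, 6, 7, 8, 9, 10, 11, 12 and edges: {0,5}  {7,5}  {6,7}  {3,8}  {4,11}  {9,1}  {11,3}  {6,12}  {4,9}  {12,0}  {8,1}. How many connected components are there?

4

10 is isolated — a component by itself.
2 is isolated — a component by itself.
Starting from 0 we can reach 0, 5, 6, 7, 12. That is one component of size 5.
Starting from 1 we can reach 1, 3, 4, 8, 9, 11. That is one component of size 6.
Total: 4 components.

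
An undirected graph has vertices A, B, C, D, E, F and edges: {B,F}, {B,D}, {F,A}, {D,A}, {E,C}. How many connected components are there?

2

Starting from C we can reach C, E. That is one component of size 2.
Starting from A we can reach A, B, D, F. That is one component of size 4.
Total: 2 components.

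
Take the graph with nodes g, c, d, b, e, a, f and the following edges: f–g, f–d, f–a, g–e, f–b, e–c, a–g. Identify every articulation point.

e, f, g

Removing e increases the component count from 1 to 2, so e is a cut vertex.
Removing f increases the component count from 1 to 3, so f is a cut vertex.
Removing g increases the component count from 1 to 2, so g is a cut vertex.
By contrast removing c leaves 1 component; it is not a cut vertex. No other vertex is a cut vertex either.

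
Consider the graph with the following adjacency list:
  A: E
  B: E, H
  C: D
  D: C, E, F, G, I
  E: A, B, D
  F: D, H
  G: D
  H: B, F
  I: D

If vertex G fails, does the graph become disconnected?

No

Deleting G leaves 1 component (was 1), so G is not a cut vertex.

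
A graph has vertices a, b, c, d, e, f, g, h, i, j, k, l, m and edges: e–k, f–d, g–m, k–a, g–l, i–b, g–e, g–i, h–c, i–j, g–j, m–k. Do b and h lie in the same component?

No

The component containing b is {a, b, e, g, i, j, k, l, m}, and h is not in it.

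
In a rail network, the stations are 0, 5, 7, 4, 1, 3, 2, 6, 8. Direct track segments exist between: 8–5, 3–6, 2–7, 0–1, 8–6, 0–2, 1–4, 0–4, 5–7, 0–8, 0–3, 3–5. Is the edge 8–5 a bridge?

After removing 8–5, the path 8-0-3-5 still connects them, so the edge is not a bridge.

No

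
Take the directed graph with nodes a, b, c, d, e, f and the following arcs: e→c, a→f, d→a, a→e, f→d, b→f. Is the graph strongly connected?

There is no directed path from f to b, so the graph is not strongly connected.

No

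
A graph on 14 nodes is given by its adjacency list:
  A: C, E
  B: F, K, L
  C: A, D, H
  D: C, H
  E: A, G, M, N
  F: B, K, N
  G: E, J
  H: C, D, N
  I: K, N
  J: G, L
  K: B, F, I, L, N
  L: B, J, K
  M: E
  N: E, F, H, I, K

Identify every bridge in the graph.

The edges on the cycle H-N-E-A-C-H are not bridges since each lies on that cycle.
But removing E-M disconnects E from M — this is a bridge.

E-M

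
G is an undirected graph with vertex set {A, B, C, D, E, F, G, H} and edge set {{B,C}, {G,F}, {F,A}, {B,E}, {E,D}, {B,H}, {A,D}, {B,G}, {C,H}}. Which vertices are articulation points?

Removing B increases the component count from 1 to 2, so B is a cut vertex.
By contrast removing H leaves 1 component; it is not a cut vertex. No other vertex is a cut vertex either.

B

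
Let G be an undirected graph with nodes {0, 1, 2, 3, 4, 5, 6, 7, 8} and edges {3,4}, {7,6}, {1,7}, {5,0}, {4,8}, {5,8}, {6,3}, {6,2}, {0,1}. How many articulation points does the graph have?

Removing 6 increases the component count from 1 to 2, so 6 is a cut vertex.
By contrast removing 3 leaves 1 component; it is not a cut vertex. No other vertex is a cut vertex either.

1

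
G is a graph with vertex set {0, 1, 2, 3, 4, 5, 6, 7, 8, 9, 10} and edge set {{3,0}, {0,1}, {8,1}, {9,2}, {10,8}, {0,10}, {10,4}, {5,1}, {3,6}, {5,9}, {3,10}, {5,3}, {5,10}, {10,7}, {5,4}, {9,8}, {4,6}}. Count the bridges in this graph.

2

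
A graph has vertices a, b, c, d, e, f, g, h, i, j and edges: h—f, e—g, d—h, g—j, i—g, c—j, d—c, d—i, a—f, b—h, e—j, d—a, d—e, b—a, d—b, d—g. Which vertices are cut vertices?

d

Removing d increases the component count from 1 to 2, so d is a cut vertex.
By contrast removing i leaves 1 component; it is not a cut vertex. No other vertex is a cut vertex either.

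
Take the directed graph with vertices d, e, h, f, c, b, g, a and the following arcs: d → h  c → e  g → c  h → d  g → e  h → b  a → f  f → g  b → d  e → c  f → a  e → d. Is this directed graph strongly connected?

There is no directed path from g to a, so the graph is not strongly connected.

No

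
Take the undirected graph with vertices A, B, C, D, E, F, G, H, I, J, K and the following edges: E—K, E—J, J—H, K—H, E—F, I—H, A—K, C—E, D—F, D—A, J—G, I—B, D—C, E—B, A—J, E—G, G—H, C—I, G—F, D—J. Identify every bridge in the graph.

none

The edges on the cycle D-A-K-E-C-D are not bridges since each lies on that cycle.
Every edge lies on some cycle, so there are no bridges.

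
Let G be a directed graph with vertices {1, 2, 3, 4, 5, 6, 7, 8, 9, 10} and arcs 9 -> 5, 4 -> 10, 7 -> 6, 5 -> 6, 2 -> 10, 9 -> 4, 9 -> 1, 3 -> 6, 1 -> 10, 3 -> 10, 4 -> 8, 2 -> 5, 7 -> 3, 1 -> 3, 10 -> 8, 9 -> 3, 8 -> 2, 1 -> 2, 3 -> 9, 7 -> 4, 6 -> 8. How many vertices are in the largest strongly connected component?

5

{2, 5, 6, 8, 10} are all mutually reachable — one SCC of size 5.
{1, 3, 9} are all mutually reachable — one SCC of size 3.
{7} is an SCC by itself.
{4} is an SCC by itself.
The largest has 5 vertices.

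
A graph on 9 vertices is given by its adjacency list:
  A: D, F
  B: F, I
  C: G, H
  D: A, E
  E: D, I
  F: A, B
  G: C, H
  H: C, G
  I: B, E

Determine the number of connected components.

Starting from C we can reach C, G, H. That is one component of size 3.
Starting from A we can reach A, B, D, E, F, I. That is one component of size 6.
Total: 2 components.

2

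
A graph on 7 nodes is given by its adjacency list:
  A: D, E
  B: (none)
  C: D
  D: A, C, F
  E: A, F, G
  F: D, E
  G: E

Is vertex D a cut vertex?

Yes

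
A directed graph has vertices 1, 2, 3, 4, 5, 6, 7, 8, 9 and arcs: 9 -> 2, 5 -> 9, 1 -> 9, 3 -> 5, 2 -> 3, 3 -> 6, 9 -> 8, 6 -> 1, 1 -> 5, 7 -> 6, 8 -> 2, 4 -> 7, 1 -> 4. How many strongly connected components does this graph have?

{1, 2, 3, 4, 5, 6, 7, 8, 9} are all mutually reachable — one SCC of size 9.
That gives 1 strongly connected component.

1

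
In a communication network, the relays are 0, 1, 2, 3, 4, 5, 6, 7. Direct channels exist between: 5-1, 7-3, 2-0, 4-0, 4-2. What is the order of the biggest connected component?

6 is isolated — a component by itself.
Starting from 1 we can reach 1, 5. That is one component of size 2.
Starting from 3 we can reach 3, 7. That is one component of size 2.
Starting from 0 we can reach 0, 2, 4. That is one component of size 3.
The largest has 3 vertices.

3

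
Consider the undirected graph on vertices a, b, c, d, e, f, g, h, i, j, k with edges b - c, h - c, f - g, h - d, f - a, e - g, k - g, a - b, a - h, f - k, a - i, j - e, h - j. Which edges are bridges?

The edges on the cycle f-a-h-j-e-g-k-f are not bridges since each lies on that cycle.
But removing d - h disconnects d from h; removing a - i disconnects a from i — these are bridges.

a-i, d-h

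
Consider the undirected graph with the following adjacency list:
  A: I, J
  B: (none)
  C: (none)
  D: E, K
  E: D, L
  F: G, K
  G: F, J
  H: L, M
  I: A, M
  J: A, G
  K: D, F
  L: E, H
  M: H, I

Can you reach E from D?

From D we can reach A, D, E, F, G, H, I, J, K, L, M, which includes E.

Yes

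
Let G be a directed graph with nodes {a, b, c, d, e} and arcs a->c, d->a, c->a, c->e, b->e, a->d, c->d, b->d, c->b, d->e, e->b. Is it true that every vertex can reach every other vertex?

From a we can reach every vertex (a, b, c, d, e), and every vertex can reach a (a, b, c, d, e). So the whole graph is one strongly connected component.

Yes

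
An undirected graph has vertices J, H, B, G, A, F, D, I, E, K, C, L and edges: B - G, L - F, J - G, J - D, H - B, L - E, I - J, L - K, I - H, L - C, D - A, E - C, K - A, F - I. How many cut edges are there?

The edges on the cycle L-E-C-L are not bridges since each lies on that cycle.
Every edge lies on some cycle, so there are no bridges.

0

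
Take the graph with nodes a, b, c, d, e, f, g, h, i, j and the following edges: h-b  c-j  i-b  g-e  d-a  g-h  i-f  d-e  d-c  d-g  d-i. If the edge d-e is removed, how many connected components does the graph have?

d and e are still connected via d-g-e, so the component count stays at 1.

1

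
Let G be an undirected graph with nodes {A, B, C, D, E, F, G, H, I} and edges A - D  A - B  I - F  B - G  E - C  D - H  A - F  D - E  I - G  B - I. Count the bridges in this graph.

4

The edges on the cycle A-B-I-F-A are not bridges since each lies on that cycle.
But removing E - D disconnects E from D; removing D - H disconnects D from H; removing C - E disconnects C from E; removing A - D disconnects A from D — these are bridges.
That makes 4 bridges.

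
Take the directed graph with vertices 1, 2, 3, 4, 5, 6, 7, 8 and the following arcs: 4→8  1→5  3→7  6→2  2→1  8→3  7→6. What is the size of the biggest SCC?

{3} is an SCC by itself.
{6} is an SCC by itself.
{5} is an SCC by itself.
{2} is an SCC by itself.
{4} is an SCC by itself.
(and 3 more singleton SCCs)
The largest has 1 vertex.

1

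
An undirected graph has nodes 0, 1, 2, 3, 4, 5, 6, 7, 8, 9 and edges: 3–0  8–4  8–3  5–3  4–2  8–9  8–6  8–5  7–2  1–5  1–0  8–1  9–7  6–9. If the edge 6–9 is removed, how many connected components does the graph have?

6 and 9 are still connected via 6-8-9, so the component count stays at 1.

1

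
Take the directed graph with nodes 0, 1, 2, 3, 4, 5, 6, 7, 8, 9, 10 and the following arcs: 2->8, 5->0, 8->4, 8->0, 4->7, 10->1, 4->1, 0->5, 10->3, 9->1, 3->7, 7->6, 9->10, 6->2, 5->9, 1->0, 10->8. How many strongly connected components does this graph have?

1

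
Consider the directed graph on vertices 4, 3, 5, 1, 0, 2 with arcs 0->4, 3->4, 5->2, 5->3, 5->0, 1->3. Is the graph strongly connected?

There is no directed path from 4 to 2, so the graph is not strongly connected.

No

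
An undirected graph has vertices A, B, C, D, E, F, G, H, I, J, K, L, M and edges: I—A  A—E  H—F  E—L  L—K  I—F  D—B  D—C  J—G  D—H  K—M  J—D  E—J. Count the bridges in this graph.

The edges on the cycle I-A-E-J-D-H-F-I are not bridges since each lies on that cycle.
But removing G—J disconnects G from J; removing D—B disconnects D from B; removing K—L disconnects K from L; removing K—M disconnects K from M — these are bridges.
In total 6 edges are bridges.

6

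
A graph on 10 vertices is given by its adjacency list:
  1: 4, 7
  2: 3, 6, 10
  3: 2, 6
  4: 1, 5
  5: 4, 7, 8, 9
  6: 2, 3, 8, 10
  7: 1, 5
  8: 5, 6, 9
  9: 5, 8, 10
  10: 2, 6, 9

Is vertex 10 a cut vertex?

No

Deleting 10 leaves 1 component (was 1) (its neighbors 2, 6, 9 remain connected to each other), so 10 is not a cut vertex.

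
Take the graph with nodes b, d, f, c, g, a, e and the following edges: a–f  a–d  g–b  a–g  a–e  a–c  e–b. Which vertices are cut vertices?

a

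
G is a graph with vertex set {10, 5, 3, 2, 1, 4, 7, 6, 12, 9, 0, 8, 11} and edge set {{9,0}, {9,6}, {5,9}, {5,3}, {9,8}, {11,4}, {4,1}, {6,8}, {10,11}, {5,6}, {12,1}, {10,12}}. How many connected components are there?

2 is isolated — a component by itself.
7 is isolated — a component by itself.
Starting from 1 we can reach 1, 4, 10, 11, 12. That is one component of size 5.
Starting from 0 we can reach 0, 3, 5, 6, 8, 9. That is one component of size 6.
Total: 4 components.

4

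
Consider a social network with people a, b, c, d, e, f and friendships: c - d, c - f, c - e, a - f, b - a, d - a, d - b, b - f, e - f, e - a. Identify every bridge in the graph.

none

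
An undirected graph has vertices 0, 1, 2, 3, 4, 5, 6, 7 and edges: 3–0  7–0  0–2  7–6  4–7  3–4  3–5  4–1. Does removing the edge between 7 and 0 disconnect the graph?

No

After removing 7–0, the path 7-4-3-0 still connects them, so the edge is not a bridge.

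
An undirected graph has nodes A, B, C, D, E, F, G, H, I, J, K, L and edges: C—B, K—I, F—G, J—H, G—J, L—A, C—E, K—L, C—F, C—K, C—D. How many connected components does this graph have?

1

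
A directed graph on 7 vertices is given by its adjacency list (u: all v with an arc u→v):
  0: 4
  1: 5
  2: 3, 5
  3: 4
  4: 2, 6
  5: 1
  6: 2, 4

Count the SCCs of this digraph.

3

{2, 3, 4, 6} are all mutually reachable — one SCC of size 4.
{1, 5} are all mutually reachable — one SCC of size 2.
{0} is an SCC by itself.
That gives 3 strongly connected components.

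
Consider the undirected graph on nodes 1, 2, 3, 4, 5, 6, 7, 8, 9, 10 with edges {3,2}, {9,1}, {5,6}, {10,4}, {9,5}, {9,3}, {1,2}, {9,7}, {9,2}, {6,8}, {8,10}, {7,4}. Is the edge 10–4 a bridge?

No

After removing 10–4, the path 10-8-6-5-9-7-4 still connects them, so the edge is not a bridge.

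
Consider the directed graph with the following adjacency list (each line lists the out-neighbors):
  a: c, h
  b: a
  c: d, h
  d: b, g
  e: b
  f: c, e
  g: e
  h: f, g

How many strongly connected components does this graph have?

1

{a, b, c, d, e, f, g, h} are all mutually reachable — one SCC of size 8.
That gives 1 strongly connected component.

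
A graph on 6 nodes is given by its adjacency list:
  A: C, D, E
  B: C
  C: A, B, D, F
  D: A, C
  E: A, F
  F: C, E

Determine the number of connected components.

1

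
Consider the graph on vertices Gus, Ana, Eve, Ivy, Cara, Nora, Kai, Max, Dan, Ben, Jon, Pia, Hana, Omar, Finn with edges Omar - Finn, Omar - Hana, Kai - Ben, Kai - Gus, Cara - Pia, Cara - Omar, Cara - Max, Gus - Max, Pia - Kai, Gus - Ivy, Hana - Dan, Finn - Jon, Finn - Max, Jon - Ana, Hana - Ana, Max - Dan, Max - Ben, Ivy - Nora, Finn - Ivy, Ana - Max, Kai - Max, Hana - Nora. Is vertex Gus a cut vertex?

No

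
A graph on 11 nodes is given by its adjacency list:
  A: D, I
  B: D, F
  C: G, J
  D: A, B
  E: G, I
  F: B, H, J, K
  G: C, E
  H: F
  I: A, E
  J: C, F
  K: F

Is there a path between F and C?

Yes

From F we can reach A, B, C, D, E, F, G, H, I, J, K, which includes C.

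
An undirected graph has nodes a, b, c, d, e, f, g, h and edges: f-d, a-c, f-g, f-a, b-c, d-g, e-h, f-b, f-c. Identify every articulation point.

Removing f increases the component count from 2 to 3, so f is a cut vertex.
By contrast removing h leaves 2 components; it is not a cut vertex. No other vertex is a cut vertex either.

f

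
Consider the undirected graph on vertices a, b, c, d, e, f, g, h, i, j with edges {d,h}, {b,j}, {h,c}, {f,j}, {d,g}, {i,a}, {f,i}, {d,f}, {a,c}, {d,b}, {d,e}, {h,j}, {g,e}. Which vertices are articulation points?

d

Removing d increases the component count from 1 to 2, so d is a cut vertex.
By contrast removing e leaves 1 component; it is not a cut vertex. No other vertex is a cut vertex either.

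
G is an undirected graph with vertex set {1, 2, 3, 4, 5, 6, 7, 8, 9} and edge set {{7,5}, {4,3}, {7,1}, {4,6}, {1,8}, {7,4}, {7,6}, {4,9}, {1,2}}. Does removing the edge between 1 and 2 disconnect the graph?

Yes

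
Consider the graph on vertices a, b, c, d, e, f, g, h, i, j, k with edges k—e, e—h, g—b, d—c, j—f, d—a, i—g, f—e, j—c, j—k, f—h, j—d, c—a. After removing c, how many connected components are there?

2

With c gone, the remaining components are: {b, g, i}; {a, d, e, f, h, j, k}.
That is 2 components.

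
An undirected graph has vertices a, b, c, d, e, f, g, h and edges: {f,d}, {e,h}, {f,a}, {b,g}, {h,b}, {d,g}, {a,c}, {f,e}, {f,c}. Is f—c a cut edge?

No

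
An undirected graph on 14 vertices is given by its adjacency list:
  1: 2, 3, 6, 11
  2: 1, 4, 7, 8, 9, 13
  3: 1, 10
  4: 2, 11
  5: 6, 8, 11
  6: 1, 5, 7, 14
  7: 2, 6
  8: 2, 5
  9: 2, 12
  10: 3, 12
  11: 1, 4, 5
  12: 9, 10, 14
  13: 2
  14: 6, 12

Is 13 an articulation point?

Deleting 13 leaves 1 component (was 1), so 13 is not a cut vertex.

No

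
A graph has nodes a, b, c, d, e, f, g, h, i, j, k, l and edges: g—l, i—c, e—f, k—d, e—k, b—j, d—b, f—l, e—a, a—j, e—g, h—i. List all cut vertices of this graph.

e, i

Removing e increases the component count from 2 to 3, so e is a cut vertex.
Removing i increases the component count from 2 to 3, so i is a cut vertex.
By contrast removing c leaves 2 components; it is not a cut vertex. No other vertex is a cut vertex either.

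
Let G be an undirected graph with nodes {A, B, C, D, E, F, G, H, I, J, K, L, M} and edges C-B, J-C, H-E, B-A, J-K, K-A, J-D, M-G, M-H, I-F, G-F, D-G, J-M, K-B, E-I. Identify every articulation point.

J

Removing J increases the component count from 2 to 3, so J is a cut vertex.
By contrast removing K leaves 2 components; it is not a cut vertex. No other vertex is a cut vertex either.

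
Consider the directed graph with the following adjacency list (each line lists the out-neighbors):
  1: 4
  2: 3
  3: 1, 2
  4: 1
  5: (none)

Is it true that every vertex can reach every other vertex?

No

There is no directed path from 5 to 3, so the graph is not strongly connected.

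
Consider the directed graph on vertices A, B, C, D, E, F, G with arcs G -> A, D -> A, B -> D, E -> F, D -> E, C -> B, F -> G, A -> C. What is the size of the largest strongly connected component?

7

{A, B, C, D, E, F, G} are all mutually reachable — one SCC of size 7.
The largest has 7 vertices.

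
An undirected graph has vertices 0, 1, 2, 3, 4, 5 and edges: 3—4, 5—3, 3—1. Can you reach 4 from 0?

No

The component containing 0 is {0}, and 4 is not in it.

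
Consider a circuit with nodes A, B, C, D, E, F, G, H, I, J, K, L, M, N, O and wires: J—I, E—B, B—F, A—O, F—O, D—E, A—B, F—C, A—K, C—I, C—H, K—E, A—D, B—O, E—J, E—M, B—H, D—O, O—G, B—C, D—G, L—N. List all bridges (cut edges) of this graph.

E-M, L-N

The edges on the cycle D-E-B-F-O-D are not bridges since each lies on that cycle.
But removing L—N disconnects L from N; removing E—M disconnects E from M — these are bridges.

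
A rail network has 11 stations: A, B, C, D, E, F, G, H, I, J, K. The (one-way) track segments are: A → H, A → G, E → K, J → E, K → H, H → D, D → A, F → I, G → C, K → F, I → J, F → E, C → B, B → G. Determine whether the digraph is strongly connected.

No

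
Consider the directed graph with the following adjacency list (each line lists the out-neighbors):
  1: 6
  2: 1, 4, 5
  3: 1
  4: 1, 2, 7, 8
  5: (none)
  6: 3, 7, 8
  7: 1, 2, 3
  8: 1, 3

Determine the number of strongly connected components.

2

{1, 2, 3, 4, 6, 7, 8} are all mutually reachable — one SCC of size 7.
{5} is an SCC by itself.
That gives 2 strongly connected components.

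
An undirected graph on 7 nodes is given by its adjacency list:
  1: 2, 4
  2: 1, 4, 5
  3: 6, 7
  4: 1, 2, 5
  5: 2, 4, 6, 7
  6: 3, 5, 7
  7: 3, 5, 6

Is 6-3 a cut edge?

No

After removing 6-3, the path 6-7-3 still connects them, so the edge is not a bridge.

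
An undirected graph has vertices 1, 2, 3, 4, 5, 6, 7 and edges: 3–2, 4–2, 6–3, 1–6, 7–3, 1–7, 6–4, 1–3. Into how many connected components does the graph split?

2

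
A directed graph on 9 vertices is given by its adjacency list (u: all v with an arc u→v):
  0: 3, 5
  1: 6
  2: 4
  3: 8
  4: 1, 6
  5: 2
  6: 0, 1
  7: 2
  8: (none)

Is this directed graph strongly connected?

There is no directed path from 3 to 7, so the graph is not strongly connected.

No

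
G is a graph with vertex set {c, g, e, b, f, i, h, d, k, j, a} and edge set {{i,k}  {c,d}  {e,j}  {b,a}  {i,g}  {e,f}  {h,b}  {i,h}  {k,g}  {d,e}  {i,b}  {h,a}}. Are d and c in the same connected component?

Yes

From d we can reach c, d, e, f, j, which includes c.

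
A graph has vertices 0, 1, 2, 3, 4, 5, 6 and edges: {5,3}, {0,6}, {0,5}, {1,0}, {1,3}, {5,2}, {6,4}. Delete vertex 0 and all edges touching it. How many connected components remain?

With 0 gone, the remaining components are: {4, 6}; {1, 2, 3, 5}.
That is 2 components.

2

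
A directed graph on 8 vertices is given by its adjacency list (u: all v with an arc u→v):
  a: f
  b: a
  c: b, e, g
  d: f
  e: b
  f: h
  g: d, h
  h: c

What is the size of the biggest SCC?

8

{a, b, c, d, e, f, g, h} are all mutually reachable — one SCC of size 8.
The largest has 8 vertices.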